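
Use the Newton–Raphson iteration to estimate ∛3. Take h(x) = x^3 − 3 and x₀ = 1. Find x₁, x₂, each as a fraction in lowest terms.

h'(x) = 3x^2.
h(1) = −2, h'(1) = 3, so x₁ = 1 − (−2)/3 = 5/3.
h(5/3) = 44/27, h'(5/3) = 25/3, so x₂ = (5/3) − (44/27)/(25/3) = 331/225.

x₁ = 5/3, x₂ = 331/225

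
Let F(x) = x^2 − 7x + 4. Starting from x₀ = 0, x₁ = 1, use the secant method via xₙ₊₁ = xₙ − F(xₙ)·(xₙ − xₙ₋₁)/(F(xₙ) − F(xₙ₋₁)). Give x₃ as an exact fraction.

F(0) = 4, F(1) = −2. x₂ = 1 − (−2)·(1 − 0)/((−2) − 4) = 2/3.
F(1) = −2, F(2/3) = −2/9. x₃ = (2/3) − (−2/9)·((2/3) − 1)/((−2/9) − (−2)) = 5/8.

5/8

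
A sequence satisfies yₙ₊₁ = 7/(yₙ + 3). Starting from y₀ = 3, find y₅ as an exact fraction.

3682/2397

y₁ = 7/(3 + 3) = 7/6.
y₂ = 7/(7/6 + 3) = 42/25.
y₃ = 7/(42/25 + 3) = 175/117.
y₄ = 7/(175/117 + 3) = 819/526.
y₅ = 7/(819/526 + 3) = 3682/2397.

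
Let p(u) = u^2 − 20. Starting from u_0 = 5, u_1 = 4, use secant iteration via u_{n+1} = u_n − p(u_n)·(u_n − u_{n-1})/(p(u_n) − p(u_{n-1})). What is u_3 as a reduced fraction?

p(5) = 5, p(4) = −4. u_2 = 4 − (−4)·(4 − 5)/((−4) − 5) = 40/9.
p(4) = −4, p(40/9) = −20/81. u_3 = (40/9) − (−20/81)·((40/9) − 4)/((−20/81) − (−4)) = 85/19.

85/19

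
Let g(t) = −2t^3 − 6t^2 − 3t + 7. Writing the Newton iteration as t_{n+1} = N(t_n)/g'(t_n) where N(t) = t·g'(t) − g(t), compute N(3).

−169

g'(t) = −6t^2 − 12t − 3.
N(t) = t·g'(t) − g(t) = t·(−6t^2 − 12t − 3) − (−2t^3 − 6t^2 − 3t + 7) = −4t^3 − 6t^2 − 7.
N(3) = −169.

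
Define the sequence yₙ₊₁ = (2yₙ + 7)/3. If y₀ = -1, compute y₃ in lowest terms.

125/27

y₁ = (2·(-1) + 7)/3 = 5/3.
y₂ = (2·(5/3) + 7)/3 = 31/9.
y₃ = (2·(31/9) + 7)/3 = 125/27.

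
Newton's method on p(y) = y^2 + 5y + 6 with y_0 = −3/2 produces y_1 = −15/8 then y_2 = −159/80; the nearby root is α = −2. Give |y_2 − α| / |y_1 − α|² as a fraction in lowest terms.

4/5

y_1 − α = −15/8 − (−2) = −15/8 + 2 = 1/8, so |y_1 − α| = 1/8.
y_2 − α = −159/80 − (−2) = −159/80 + 2 = 1/80, so |y_2 − α| = 1/80.
|y_1 − α|² = 1/64.
Ratio = (1/80) / (1/64) = 4/5.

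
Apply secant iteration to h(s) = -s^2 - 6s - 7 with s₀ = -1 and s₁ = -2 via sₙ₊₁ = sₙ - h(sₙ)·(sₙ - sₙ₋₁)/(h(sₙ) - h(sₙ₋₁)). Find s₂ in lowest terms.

h(-1) = -2, h(-2) = 1. s₂ = (-2) - 1·((-2) - (-1))/(1 - (-2)) = -5/3.

-5/3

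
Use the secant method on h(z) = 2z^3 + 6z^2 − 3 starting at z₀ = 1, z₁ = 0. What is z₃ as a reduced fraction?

h(1) = 5, h(0) = −3. z₂ = 0 − (−3)·(0 − 1)/((−3) − 5) = 3/8.
h(0) = −3, h(3/8) = −525/256. z₃ = (3/8) − (−525/256)·((3/8) − 0)/((−525/256) − (−3)) = 32/27.

32/27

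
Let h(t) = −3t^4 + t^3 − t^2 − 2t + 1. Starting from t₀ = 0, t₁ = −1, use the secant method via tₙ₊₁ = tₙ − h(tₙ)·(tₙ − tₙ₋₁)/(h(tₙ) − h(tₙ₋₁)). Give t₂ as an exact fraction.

−1/3

h(0) = 1, h(−1) = −2. t₂ = (−1) − (−2)·((−1) − 0)/((−2) − 1) = −1/3.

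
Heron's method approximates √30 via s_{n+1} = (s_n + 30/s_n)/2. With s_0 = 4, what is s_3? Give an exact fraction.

2033761/371312

s_1 = (4 + 30/4)/2 = 23/4.
s_2 = (23/4 + 30/(23/4))/2 = 1009/184.
s_3 = (1009/184 + 30/(1009/184))/2 = 2033761/371312.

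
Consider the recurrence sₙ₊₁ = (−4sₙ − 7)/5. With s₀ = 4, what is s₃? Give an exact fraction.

s₁ = (−4·4 − 7)/5 = −23/5.
s₂ = (−4·(−23/5) − 7)/5 = 57/25.
s₃ = (−4·(57/25) − 7)/5 = −403/125.

−403/125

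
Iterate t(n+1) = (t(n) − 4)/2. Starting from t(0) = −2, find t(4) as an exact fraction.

−31/8

t(1) = ((−2) − 4)/2 = −3.
t(2) = ((−3) − 4)/2 = −7/2.
t(3) = ((−7/2) − 4)/2 = −15/4.
t(4) = ((−15/4) − 4)/2 = −31/8.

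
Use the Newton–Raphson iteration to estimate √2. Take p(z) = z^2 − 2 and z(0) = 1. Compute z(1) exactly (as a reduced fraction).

3/2

p'(z) = 2z.
p(1) = −1, p'(1) = 2, so z(1) = 1 − (−1)/2 = 3/2.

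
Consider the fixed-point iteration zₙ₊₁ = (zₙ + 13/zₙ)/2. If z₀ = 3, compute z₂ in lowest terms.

z₁ = (3 + 13/3)/2 = 11/3.
z₂ = (11/3 + 13/(11/3))/2 = 119/33.

119/33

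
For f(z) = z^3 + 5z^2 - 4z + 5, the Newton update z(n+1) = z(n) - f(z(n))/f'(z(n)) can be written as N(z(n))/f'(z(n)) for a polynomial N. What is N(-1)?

-2

f'(z) = 3z^2 + 10z - 4.
N(z) = z·f'(z) - f(z) = z·(3z^2 + 10z - 4) - (z^3 + 5z^2 - 4z + 5) = 2z^3 + 5z^2 - 5.
N(-1) = -2.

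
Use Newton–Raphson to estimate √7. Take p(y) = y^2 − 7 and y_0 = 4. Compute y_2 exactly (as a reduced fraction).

977/368

p'(y) = 2y.
p(4) = 9, p'(4) = 8, so y_1 = 4 − 9/8 = 23/8.
p(23/8) = 81/64, p'(23/8) = 23/4, so y_2 = (23/8) − (81/64)/(23/4) = 977/368.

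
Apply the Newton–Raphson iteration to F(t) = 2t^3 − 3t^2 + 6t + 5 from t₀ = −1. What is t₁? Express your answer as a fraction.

F'(t) = 6t^2 − 6t + 6.
F(−1) = −6, F'(−1) = 18, so t₁ = (−1) − (−6)/18 = −2/3.

−2/3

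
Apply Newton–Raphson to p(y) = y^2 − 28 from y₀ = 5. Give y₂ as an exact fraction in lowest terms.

5609/1060

p'(y) = 2y.
p(5) = −3, p'(5) = 10, so y₁ = 5 − (−3)/10 = 53/10.
p(53/10) = 9/100, p'(53/10) = 53/5, so y₂ = (53/10) − (9/100)/(53/5) = 5609/1060.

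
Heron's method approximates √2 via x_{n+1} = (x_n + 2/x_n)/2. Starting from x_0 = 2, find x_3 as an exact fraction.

577/408

x_1 = (2 + 2/2)/2 = 3/2.
x_2 = (3/2 + 2/(3/2))/2 = 17/12.
x_3 = (17/12 + 2/(17/12))/2 = 577/408.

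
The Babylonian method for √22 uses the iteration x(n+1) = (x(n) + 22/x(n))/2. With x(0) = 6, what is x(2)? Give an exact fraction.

1633/348

x(1) = (6 + 22/6)/2 = 29/6.
x(2) = (29/6 + 22/(29/6))/2 = 1633/348.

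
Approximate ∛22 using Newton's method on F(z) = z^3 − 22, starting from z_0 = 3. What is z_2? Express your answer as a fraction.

655489/233928

F'(z) = 3z^2.
F(3) = 5, F'(3) = 27, so z_1 = 3 − 5/27 = 76/27.
F(76/27) = 5950/19683, F'(76/27) = 5776/243, so z_2 = (76/27) − (5950/19683)/(5776/243) = 655489/233928.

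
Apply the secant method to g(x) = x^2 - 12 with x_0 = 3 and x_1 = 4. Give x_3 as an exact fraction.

g(3) = -3, g(4) = 4. x_2 = 4 - 4·(4 - 3)/(4 - (-3)) = 24/7.
g(4) = 4, g(24/7) = -12/49. x_3 = (24/7) - (-12/49)·((24/7) - 4)/((-12/49) - 4) = 45/13.

45/13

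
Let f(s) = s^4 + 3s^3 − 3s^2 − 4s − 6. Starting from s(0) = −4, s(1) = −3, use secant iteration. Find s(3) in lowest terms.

−10156800/2658839

f(−4) = 26, f(−3) = −21. s(2) = (−3) − (−21)·((−3) − (−4))/((−21) − 26) = −162/47.
f(−3) = −21, f(−162/47) = −46637682/4879681. s(3) = (−162/47) − (−46637682/4879681)·((−162/47) − (−3))/((−46637682/4879681) − (−21)) = −10156800/2658839.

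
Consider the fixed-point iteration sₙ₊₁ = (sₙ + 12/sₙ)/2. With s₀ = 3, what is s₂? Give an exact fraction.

97/28

s₁ = (3 + 12/3)/2 = 7/2.
s₂ = (7/2 + 12/(7/2))/2 = 97/28.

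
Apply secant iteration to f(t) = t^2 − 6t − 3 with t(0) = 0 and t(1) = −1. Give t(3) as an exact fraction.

f(0) = −3, f(−1) = 4. t(2) = (−1) − 4·((−1) − 0)/(4 − (−3)) = −3/7.
f(−1) = 4, f(−3/7) = −12/49. t(3) = (−3/7) − (−12/49)·((−3/7) − (−1))/((−12/49) − 4) = −6/13.

−6/13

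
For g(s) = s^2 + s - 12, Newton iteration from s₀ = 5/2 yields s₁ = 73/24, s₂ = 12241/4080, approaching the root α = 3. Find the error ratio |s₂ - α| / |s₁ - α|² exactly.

12/85

s₁ - α = 73/24 - 3 = 1/24, so |s₁ - α| = 1/24.
s₂ - α = 12241/4080 - 3 = 1/4080, so |s₂ - α| = 1/4080.
|s₁ - α|² = 1/576.
Ratio = (1/4080) / (1/576) = 12/85.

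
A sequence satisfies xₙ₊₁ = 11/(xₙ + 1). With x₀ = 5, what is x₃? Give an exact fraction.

187/83

x₁ = 11/(5 + 1) = 11/6.
x₂ = 11/(11/6 + 1) = 66/17.
x₃ = 11/(66/17 + 1) = 187/83.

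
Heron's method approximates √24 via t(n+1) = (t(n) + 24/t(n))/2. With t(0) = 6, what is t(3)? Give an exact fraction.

4801/980

t(1) = (6 + 24/6)/2 = 5.
t(2) = (5 + 24/5)/2 = 49/10.
t(3) = (49/10 + 24/(49/10))/2 = 4801/980.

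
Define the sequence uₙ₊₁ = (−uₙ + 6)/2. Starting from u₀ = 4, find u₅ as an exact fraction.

u₁ = (−4 + 6)/2 = 1.
u₂ = (−1 + 6)/2 = 5/2.
u₃ = (−(5/2) + 6)/2 = 7/4.
u₄ = (−(7/4) + 6)/2 = 17/8.
u₅ = (−(17/8) + 6)/2 = 31/16.

31/16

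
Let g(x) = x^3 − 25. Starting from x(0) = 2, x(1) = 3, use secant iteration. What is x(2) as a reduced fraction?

g(2) = −17, g(3) = 2. x(2) = 3 − 2·(3 − 2)/(2 − (−17)) = 55/19.

55/19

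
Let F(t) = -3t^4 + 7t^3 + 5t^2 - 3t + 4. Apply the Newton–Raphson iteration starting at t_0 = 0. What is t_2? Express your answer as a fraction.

260/519

F'(t) = -12t^3 + 21t^2 + 10t - 3.
F(0) = 4, F'(0) = -3, so t_1 = 0 - 4/(-3) = 4/3.
F(4/3) = 16, F'(4/3) = 173/9, so t_2 = (4/3) - 16/(173/9) = 260/519.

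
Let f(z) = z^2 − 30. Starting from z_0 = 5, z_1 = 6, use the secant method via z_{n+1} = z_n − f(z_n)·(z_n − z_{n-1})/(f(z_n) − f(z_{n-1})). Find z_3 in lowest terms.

115/21

f(5) = −5, f(6) = 6. z_2 = 6 − 6·(6 − 5)/(6 − (−5)) = 60/11.
f(6) = 6, f(60/11) = −30/121. z_3 = (60/11) − (−30/121)·((60/11) − 6)/((−30/121) − 6) = 115/21.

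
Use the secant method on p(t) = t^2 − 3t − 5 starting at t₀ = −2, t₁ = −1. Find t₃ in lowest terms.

−37/31

p(−2) = 5, p(−1) = −1. t₂ = (−1) − (−1)·((−1) − (−2))/((−1) − 5) = −7/6.
p(−1) = −1, p(−7/6) = −5/36. t₃ = (−7/6) − (−5/36)·((−7/6) − (−1))/((−5/36) − (−1)) = −37/31.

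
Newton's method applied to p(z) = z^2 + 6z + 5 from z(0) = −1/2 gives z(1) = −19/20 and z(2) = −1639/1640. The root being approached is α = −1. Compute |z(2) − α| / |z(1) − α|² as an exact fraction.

10/41

z(1) − α = −19/20 − (−1) = −19/20 + 1 = 1/20, so |z(1) − α| = 1/20.
z(2) − α = −1639/1640 − (−1) = −1639/1640 + 1 = 1/1640, so |z(2) − α| = 1/1640.
|z(1) − α|² = 1/400.
Ratio = (1/1640) / (1/400) = 10/41.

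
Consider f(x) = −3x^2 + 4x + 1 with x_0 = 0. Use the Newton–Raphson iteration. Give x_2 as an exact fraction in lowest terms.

f'(x) = −6x + 4.
f(0) = 1, f'(0) = 4, so x_1 = 0 − 1/4 = −1/4.
f(−1/4) = −3/16, f'(−1/4) = 11/2, so x_2 = (−1/4) − (−3/16)/(11/2) = −19/88.

−19/88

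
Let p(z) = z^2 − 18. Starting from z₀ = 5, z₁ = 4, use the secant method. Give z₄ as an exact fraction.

11960/2819

p(5) = 7, p(4) = −2. z₂ = 4 − (−2)·(4 − 5)/((−2) − 7) = 38/9.
p(4) = −2, p(38/9) = −14/81. z₃ = (38/9) − (−14/81)·((38/9) − 4)/((−14/81) − (−2)) = 157/37.
p(38/9) = −14/81, p(157/37) = 7/1369. z₄ = (157/37) − (7/1369)·((157/37) − (38/9))/((7/1369) − (−14/81)) = 11960/2819.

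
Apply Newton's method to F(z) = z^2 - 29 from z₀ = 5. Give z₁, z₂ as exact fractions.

F'(z) = 2z.
F(5) = -4, F'(5) = 10, so z₁ = 5 - (-4)/10 = 27/5.
F(27/5) = 4/25, F'(27/5) = 54/5, so z₂ = (27/5) - (4/25)/(54/5) = 727/135.

z₁ = 27/5, z₂ = 727/135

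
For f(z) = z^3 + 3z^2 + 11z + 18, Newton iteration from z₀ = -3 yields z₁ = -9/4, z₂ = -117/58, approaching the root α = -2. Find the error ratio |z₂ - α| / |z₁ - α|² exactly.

8/29

z₁ - α = -9/4 - (-2) = -9/4 + 2 = -1/4, so |z₁ - α| = 1/4.
z₂ - α = -117/58 - (-2) = -117/58 + 2 = -1/58, so |z₂ - α| = 1/58.
|z₁ - α|² = 1/16.
Ratio = (1/58) / (1/16) = 8/29.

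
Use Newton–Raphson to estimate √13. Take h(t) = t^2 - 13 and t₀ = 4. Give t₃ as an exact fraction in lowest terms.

h'(t) = 2t.
h(4) = 3, h'(4) = 8, so t₁ = 4 - 3/8 = 29/8.
h(29/8) = 9/64, h'(29/8) = 29/4, so t₂ = (29/8) - (9/64)/(29/4) = 1673/464.
h(1673/464) = 81/215296, h'(1673/464) = 1673/232, so t₃ = (1673/464) - (81/215296)/(1673/232) = 5597777/1552544.

5597777/1552544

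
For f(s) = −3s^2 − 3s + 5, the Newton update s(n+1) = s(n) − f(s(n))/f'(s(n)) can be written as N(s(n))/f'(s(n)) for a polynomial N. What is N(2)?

−17

f'(s) = −6s − 3.
N(s) = s·f'(s) − f(s) = s·(−6s − 3) − (−3s^2 − 3s + 5) = −3s^2 − 5.
N(2) = −17.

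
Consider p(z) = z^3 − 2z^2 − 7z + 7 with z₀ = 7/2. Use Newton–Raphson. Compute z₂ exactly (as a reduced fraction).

p'(z) = 3z^2 − 4z − 7.
p(7/2) = 7/8, p'(7/2) = 63/4, so z₁ = (7/2) − (7/8)/(63/4) = 31/9.
p(31/9) = 19/729, p'(31/9) = 400/27, so z₂ = (31/9) − (19/729)/(400/27) = 37181/10800.

37181/10800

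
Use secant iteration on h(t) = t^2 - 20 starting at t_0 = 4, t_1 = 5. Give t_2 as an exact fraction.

40/9

h(4) = -4, h(5) = 5. t_2 = 5 - 5·(5 - 4)/(5 - (-4)) = 40/9.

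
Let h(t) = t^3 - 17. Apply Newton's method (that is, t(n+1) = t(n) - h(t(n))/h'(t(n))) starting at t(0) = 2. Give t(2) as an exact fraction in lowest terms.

h'(t) = 3t^2.
h(2) = -9, h'(2) = 12, so t(1) = 2 - (-9)/12 = 11/4.
h(11/4) = 243/64, h'(11/4) = 363/16, so t(2) = (11/4) - (243/64)/(363/16) = 625/242.

625/242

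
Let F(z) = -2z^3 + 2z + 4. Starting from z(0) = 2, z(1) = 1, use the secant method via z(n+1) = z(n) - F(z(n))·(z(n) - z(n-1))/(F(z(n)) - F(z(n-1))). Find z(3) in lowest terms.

23/14

F(2) = -8, F(1) = 4. z(2) = 1 - 4·(1 - 2)/(4 - (-8)) = 4/3.
F(1) = 4, F(4/3) = 52/27. z(3) = (4/3) - (52/27)·((4/3) - 1)/((52/27) - 4) = 23/14.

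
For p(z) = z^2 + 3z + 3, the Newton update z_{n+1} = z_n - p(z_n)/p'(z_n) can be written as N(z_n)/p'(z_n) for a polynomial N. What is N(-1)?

-2

p'(z) = 2z + 3.
N(z) = z·p'(z) - p(z) = z·(2z + 3) - (z^2 + 3z + 3) = z^2 - 3.
N(-1) = -2.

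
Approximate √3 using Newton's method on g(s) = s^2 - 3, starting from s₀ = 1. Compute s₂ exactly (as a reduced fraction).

7/4

g'(s) = 2s.
g(1) = -2, g'(1) = 2, so s₁ = 1 - (-2)/2 = 2.
g(2) = 1, g'(2) = 4, so s₂ = 2 - 1/4 = 7/4.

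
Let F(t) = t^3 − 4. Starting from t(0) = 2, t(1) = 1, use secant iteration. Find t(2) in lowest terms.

10/7

F(2) = 4, F(1) = −3. t(2) = 1 − (−3)·(1 − 2)/((−3) − 4) = 10/7.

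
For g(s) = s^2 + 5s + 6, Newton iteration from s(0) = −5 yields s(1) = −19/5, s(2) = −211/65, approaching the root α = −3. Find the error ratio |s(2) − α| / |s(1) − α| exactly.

s(1) − α = −19/5 − (−3) = −19/5 + 3 = −4/5, so |s(1) − α| = 4/5.
s(2) − α = −211/65 − (−3) = −211/65 + 3 = −16/65, so |s(2) − α| = 16/65.
Ratio = (16/65) / (4/5) = 4/13.

4/13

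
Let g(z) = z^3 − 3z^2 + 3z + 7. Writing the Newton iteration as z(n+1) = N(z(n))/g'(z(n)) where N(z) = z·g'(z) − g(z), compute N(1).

−8

g'(z) = 3z^2 − 6z + 3.
N(z) = z·g'(z) − g(z) = z·(3z^2 − 6z + 3) − (z^3 − 3z^2 + 3z + 7) = 2z^3 − 3z^2 − 7.
N(1) = −8.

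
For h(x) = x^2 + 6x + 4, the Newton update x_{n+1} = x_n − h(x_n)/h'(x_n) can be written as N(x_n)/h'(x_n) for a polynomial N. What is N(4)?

12

h'(x) = 2x + 6.
N(x) = x·h'(x) − h(x) = x·(2x + 6) − (x^2 + 6x + 4) = x^2 − 4.
N(4) = 12.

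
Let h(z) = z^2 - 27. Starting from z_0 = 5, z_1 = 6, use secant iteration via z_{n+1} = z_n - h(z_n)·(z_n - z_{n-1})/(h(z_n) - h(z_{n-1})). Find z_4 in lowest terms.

h(5) = -2, h(6) = 9. z_2 = 6 - 9·(6 - 5)/(9 - (-2)) = 57/11.
h(6) = 9, h(57/11) = -18/121. z_3 = (57/11) - (-18/121)·((57/11) - 6)/((-18/121) - 9) = 213/41.
h(57/11) = -18/121, h(213/41) = -18/1681. z_4 = (213/41) - (-18/1681)·((213/41) - (57/11))/((-18/1681) - (-18/121)) = 1351/260.

1351/260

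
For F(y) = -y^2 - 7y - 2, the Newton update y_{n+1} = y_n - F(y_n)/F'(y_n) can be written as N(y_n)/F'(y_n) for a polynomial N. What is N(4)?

-14

F'(y) = -2y - 7.
N(y) = y·F'(y) - F(y) = y·(-2y - 7) - (-y^2 - 7y - 2) = -y^2 + 2.
N(4) = -14.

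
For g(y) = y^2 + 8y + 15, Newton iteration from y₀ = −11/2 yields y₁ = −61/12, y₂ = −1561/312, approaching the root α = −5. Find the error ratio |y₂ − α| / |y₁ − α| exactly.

1/26

y₁ − α = −61/12 − (−5) = −61/12 + 5 = −1/12, so |y₁ − α| = 1/12.
y₂ − α = −1561/312 − (−5) = −1561/312 + 5 = −1/312, so |y₂ − α| = 1/312.
Ratio = (1/312) / (1/12) = 1/26.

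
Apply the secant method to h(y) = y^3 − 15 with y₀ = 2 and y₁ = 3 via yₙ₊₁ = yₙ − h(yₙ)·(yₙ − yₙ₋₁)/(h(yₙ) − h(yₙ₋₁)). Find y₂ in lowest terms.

45/19

h(2) = −7, h(3) = 12. y₂ = 3 − 12·(3 − 2)/(12 − (−7)) = 45/19.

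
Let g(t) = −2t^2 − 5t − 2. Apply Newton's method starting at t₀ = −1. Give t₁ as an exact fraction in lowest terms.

g'(t) = −4t − 5.
g(−1) = 1, g'(−1) = −1, so t₁ = (−1) − 1/(−1) = 0.

0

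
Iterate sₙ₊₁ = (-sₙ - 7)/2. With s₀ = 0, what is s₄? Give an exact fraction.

-35/16

s₁ = (-0 - 7)/2 = -7/2.
s₂ = (-(-7/2) - 7)/2 = -7/4.
s₃ = (-(-7/4) - 7)/2 = -21/8.
s₄ = (-(-21/8) - 7)/2 = -35/16.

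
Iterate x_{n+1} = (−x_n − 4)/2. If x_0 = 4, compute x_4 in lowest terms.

−1

x_1 = (−4 − 4)/2 = −4.
x_2 = (−(−4) − 4)/2 = 0.
x_3 = (−0 − 4)/2 = −2.
x_4 = (−(−2) − 4)/2 = −1.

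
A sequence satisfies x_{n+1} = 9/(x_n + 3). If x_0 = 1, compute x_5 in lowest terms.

54/29

x_1 = 9/(1 + 3) = 9/4.
x_2 = 9/(9/4 + 3) = 12/7.
x_3 = 9/(12/7 + 3) = 21/11.
x_4 = 9/(21/11 + 3) = 11/6.
x_5 = 9/(11/6 + 3) = 54/29.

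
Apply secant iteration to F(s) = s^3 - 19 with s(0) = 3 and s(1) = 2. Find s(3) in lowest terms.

F(3) = 8, F(2) = -11. s(2) = 2 - (-11)·(2 - 3)/((-11) - 8) = 49/19.
F(2) = -11, F(49/19) = -12672/6859. s(3) = (49/19) - (-12672/6859)·((49/19) - 2)/((-12672/6859) - (-11)) = 15385/5707.

15385/5707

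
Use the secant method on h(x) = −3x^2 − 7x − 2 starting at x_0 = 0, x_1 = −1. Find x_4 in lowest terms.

h(0) = −2, h(−1) = 2. x_2 = (−1) − 2·((−1) − 0)/(2 − (−2)) = −1/2.
h(−1) = 2, h(−1/2) = 3/4. x_3 = (−1/2) − (3/4)·((−1/2) − (−1))/((3/4) − 2) = −1/5.
h(−1/2) = 3/4, h(−1/5) = −18/25. x_4 = (−1/5) − (−18/25)·((−1/5) − (−1/2))/((−18/25) − (3/4)) = −17/49.

−17/49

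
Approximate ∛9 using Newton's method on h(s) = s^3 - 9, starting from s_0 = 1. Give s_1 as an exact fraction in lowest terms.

h'(s) = 3s^2.
h(1) = -8, h'(1) = 3, so s_1 = 1 - (-8)/3 = 11/3.

11/3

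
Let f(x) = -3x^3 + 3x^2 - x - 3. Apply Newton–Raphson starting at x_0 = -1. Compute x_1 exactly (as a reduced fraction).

f'(x) = -9x^2 + 6x - 1.
f(-1) = 4, f'(-1) = -16, so x_1 = (-1) - 4/(-16) = -3/4.

-3/4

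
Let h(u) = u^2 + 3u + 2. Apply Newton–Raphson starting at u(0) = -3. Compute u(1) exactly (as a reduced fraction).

-7/3

h'(u) = 2u + 3.
h(-3) = 2, h'(-3) = -3, so u(1) = (-3) - 2/(-3) = -7/3.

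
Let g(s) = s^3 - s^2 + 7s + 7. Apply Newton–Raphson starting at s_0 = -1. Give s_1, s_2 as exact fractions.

s_1 = -5/6, s_2 = -956/1161

g'(s) = 3s^2 - 2s + 7.
g(-1) = -2, g'(-1) = 12, so s_1 = (-1) - (-2)/12 = -5/6.
g(-5/6) = -23/216, g'(-5/6) = 43/4, so s_2 = (-5/6) - (-23/216)/(43/4) = -956/1161.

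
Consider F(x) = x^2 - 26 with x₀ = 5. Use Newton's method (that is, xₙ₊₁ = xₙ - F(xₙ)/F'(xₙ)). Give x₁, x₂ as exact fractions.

F'(x) = 2x.
F(5) = -1, F'(5) = 10, so x₁ = 5 - (-1)/10 = 51/10.
F(51/10) = 1/100, F'(51/10) = 51/5, so x₂ = (51/10) - (1/100)/(51/5) = 5201/1020.

x₁ = 51/10, x₂ = 5201/1020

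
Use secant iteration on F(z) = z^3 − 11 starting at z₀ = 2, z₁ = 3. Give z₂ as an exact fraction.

41/19

F(2) = −3, F(3) = 16. z₂ = 3 − 16·(3 − 2)/(16 − (−3)) = 41/19.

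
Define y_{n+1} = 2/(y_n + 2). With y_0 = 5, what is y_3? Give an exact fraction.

y_1 = 2/(5 + 2) = 2/7.
y_2 = 2/(2/7 + 2) = 7/8.
y_3 = 2/(7/8 + 2) = 16/23.

16/23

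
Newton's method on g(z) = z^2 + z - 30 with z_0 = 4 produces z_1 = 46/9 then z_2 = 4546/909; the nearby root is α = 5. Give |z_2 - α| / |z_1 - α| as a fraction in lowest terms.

z_1 - α = 46/9 - 5 = 1/9, so |z_1 - α| = 1/9.
z_2 - α = 4546/909 - 5 = 1/909, so |z_2 - α| = 1/909.
Ratio = (1/909) / (1/9) = 1/101.

1/101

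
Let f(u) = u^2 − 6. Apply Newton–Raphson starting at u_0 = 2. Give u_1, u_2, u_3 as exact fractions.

f'(u) = 2u.
f(2) = −2, f'(2) = 4, so u_1 = 2 − (−2)/4 = 5/2.
f(5/2) = 1/4, f'(5/2) = 5, so u_2 = (5/2) − (1/4)/5 = 49/20.
f(49/20) = 1/400, f'(49/20) = 49/10, so u_3 = (49/20) − (1/400)/(49/10) = 4801/1960.

u_1 = 5/2, u_2 = 49/20, u_3 = 4801/1960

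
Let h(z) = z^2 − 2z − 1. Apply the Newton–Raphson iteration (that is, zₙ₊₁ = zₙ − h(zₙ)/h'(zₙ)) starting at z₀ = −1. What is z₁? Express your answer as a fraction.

−1/2

h'(z) = 2z − 2.
h(−1) = 2, h'(−1) = −4, so z₁ = (−1) − 2/(−4) = −1/2.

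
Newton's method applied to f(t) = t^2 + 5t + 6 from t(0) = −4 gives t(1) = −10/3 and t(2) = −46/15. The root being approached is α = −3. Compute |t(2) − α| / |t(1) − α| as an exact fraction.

t(1) − α = −10/3 − (−3) = −10/3 + 3 = −1/3, so |t(1) − α| = 1/3.
t(2) − α = −46/15 − (−3) = −46/15 + 3 = −1/15, so |t(2) − α| = 1/15.
Ratio = (1/15) / (1/3) = 1/5.

1/5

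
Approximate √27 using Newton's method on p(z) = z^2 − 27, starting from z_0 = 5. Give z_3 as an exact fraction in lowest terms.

p'(z) = 2z.
p(5) = −2, p'(5) = 10, so z_1 = 5 − (−2)/10 = 26/5.
p(26/5) = 1/25, p'(26/5) = 52/5, so z_2 = (26/5) − (1/25)/(52/5) = 1351/260.
p(1351/260) = 1/67600, p'(1351/260) = 1351/130, so z_3 = (1351/260) − (1/67600)/(1351/130) = 3650401/702520.

3650401/702520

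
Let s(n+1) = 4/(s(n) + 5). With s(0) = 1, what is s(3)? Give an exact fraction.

68/97

s(1) = 4/(1 + 5) = 2/3.
s(2) = 4/(2/3 + 5) = 12/17.
s(3) = 4/(12/17 + 5) = 68/97.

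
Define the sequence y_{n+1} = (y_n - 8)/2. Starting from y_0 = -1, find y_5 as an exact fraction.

-249/32

y_1 = ((-1) - 8)/2 = -9/2.
y_2 = ((-9/2) - 8)/2 = -25/4.
y_3 = ((-25/4) - 8)/2 = -57/8.
y_4 = ((-57/8) - 8)/2 = -121/16.
y_5 = ((-121/16) - 8)/2 = -249/32.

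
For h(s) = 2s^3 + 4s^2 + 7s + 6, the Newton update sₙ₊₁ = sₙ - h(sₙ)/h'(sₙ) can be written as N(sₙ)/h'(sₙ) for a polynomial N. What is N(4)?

h'(s) = 6s^2 + 8s + 7.
N(s) = s·h'(s) - h(s) = s·(6s^2 + 8s + 7) - (2s^3 + 4s^2 + 7s + 6) = 4s^3 + 4s^2 - 6.
N(4) = 314.

314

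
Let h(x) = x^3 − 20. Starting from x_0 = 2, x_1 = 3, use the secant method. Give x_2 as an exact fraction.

50/19

h(2) = −12, h(3) = 7. x_2 = 3 − 7·(3 − 2)/(7 − (−12)) = 50/19.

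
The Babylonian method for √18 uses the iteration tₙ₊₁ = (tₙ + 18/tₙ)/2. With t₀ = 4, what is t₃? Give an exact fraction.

t₁ = (4 + 18/4)/2 = 17/4.
t₂ = (17/4 + 18/(17/4))/2 = 577/136.
t₃ = (577/136 + 18/(577/136))/2 = 665857/156944.

665857/156944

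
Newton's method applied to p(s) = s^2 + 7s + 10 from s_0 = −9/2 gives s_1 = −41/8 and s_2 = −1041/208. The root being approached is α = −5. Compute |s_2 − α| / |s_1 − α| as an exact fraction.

s_1 − α = −41/8 − (−5) = −41/8 + 5 = −1/8, so |s_1 − α| = 1/8.
s_2 − α = −1041/208 − (−5) = −1041/208 + 5 = −1/208, so |s_2 − α| = 1/208.
Ratio = (1/208) / (1/8) = 1/26.

1/26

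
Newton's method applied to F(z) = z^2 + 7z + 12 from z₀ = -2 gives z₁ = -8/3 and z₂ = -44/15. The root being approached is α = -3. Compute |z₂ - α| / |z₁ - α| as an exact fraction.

z₁ - α = -8/3 - (-3) = -8/3 + 3 = 1/3, so |z₁ - α| = 1/3.
z₂ - α = -44/15 - (-3) = -44/15 + 3 = 1/15, so |z₂ - α| = 1/15.
Ratio = (1/15) / (1/3) = 1/5.

1/5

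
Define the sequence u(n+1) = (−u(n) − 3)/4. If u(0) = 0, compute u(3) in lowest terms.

u(1) = (−0 − 3)/4 = −3/4.
u(2) = (−(−3/4) − 3)/4 = −9/16.
u(3) = (−(−9/16) − 3)/4 = −39/64.

−39/64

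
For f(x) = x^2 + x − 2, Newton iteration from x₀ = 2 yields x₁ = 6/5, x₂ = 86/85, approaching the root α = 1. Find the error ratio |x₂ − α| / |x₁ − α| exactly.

x₁ − α = 6/5 − 1 = 1/5, so |x₁ − α| = 1/5.
x₂ − α = 86/85 − 1 = 1/85, so |x₂ − α| = 1/85.
Ratio = (1/85) / (1/5) = 1/17.

1/17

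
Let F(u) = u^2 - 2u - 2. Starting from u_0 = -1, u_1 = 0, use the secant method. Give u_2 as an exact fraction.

F(-1) = 1, F(0) = -2. u_2 = 0 - (-2)·(0 - (-1))/((-2) - 1) = -2/3.

-2/3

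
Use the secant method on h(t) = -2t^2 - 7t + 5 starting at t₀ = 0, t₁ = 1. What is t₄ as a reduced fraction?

h(0) = 5, h(1) = -4. t₂ = 1 - (-4)·(1 - 0)/((-4) - 5) = 5/9.
h(1) = -4, h(5/9) = 40/81. t₃ = (5/9) - (40/81)·((5/9) - 1)/((40/81) - (-4)) = 55/91.
h(5/9) = 40/81, h(55/91) = 320/8281. t₄ = (55/91) - (320/8281)·((55/91) - (5/9))/((320/8281) - (40/81)) = 4645/7633.

4645/7633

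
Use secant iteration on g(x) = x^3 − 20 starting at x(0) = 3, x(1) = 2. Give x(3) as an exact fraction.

g(3) = 7, g(2) = −12. x(2) = 2 − (−12)·(2 − 3)/((−12) − 7) = 50/19.
g(2) = −12, g(50/19) = −12180/6859. x(3) = (50/19) − (−12180/6859)·((50/19) − 2)/((−12180/6859) − (−12)) = 1335/487.

1335/487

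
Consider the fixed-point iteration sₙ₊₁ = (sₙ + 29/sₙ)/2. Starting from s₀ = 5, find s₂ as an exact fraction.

727/135

s₁ = (5 + 29/5)/2 = 27/5.
s₂ = (27/5 + 29/(27/5))/2 = 727/135.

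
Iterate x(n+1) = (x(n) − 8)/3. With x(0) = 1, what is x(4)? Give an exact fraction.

x(1) = (1 − 8)/3 = −7/3.
x(2) = ((−7/3) − 8)/3 = −31/9.
x(3) = ((−31/9) − 8)/3 = −103/27.
x(4) = ((−103/27) − 8)/3 = −319/81.

−319/81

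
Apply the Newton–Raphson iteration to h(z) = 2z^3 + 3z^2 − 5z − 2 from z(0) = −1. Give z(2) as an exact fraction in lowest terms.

h'(z) = 6z^2 + 6z − 5.
h(−1) = 4, h'(−1) = −5, so z(1) = (−1) − 4/(−5) = −1/5.
h(−1/5) = −112/125, h'(−1/5) = −149/25, so z(2) = (−1/5) − (−112/125)/(−149/25) = −261/745.

−261/745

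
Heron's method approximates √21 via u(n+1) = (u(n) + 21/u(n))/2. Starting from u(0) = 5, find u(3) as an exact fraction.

u(1) = (5 + 21/5)/2 = 23/5.
u(2) = (23/5 + 21/(23/5))/2 = 527/115.
u(3) = (527/115 + 21/(527/115))/2 = 277727/60605.

277727/60605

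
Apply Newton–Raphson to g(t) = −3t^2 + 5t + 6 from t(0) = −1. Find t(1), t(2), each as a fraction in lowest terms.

t(1) = −9/11, t(2) = −969/1199

g'(t) = −6t + 5.
g(−1) = −2, g'(−1) = 11, so t(1) = (−1) − (−2)/11 = −9/11.
g(−9/11) = −12/121, g'(−9/11) = 109/11, so t(2) = (−9/11) − (−12/121)/(109/11) = −969/1199.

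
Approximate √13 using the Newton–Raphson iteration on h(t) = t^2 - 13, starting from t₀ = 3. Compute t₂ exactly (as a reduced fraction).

h'(t) = 2t.
h(3) = -4, h'(3) = 6, so t₁ = 3 - (-4)/6 = 11/3.
h(11/3) = 4/9, h'(11/3) = 22/3, so t₂ = (11/3) - (4/9)/(22/3) = 119/33.

119/33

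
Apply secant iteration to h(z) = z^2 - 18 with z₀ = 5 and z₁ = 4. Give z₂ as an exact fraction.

h(5) = 7, h(4) = -2. z₂ = 4 - (-2)·(4 - 5)/((-2) - 7) = 38/9.

38/9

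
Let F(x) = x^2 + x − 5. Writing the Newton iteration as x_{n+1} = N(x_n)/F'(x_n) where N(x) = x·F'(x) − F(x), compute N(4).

21

F'(x) = 2x + 1.
N(x) = x·F'(x) − F(x) = x·(2x + 1) − (x^2 + x − 5) = x^2 + 5.
N(4) = 21.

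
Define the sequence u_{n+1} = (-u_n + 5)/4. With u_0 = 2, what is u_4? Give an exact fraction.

u_1 = (-2 + 5)/4 = 3/4.
u_2 = (-(3/4) + 5)/4 = 17/16.
u_3 = (-(17/16) + 5)/4 = 63/64.
u_4 = (-(63/64) + 5)/4 = 257/256.

257/256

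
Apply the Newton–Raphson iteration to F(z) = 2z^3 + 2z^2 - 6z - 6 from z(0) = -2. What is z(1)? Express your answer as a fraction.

F'(z) = 6z^2 + 4z - 6.
F(-2) = -2, F'(-2) = 10, so z(1) = (-2) - (-2)/10 = -9/5.

-9/5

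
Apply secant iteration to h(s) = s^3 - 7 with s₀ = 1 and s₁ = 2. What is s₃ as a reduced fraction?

1045/547

h(1) = -6, h(2) = 1. s₂ = 2 - 1·(2 - 1)/(1 - (-6)) = 13/7.
h(2) = 1, h(13/7) = -204/343. s₃ = (13/7) - (-204/343)·((13/7) - 2)/((-204/343) - 1) = 1045/547.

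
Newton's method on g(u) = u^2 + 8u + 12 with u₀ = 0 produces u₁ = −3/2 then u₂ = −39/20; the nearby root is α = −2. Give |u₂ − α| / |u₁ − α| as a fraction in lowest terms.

1/10

u₁ − α = −3/2 − (−2) = −3/2 + 2 = 1/2, so |u₁ − α| = 1/2.
u₂ − α = −39/20 − (−2) = −39/20 + 2 = 1/20, so |u₂ − α| = 1/20.
Ratio = (1/20) / (1/2) = 1/10.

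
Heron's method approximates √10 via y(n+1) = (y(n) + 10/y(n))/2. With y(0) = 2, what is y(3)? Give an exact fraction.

y(1) = (2 + 10/2)/2 = 7/2.
y(2) = (7/2 + 10/(7/2))/2 = 89/28.
y(3) = (89/28 + 10/(89/28))/2 = 15761/4984.

15761/4984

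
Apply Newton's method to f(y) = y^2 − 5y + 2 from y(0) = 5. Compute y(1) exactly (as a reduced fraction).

f'(y) = 2y − 5.
f(5) = 2, f'(5) = 5, so y(1) = 5 − 2/5 = 23/5.

23/5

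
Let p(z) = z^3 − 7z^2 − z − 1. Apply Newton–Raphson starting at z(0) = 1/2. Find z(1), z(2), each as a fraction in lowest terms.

p'(z) = 3z^2 − 14z − 1.
p(1/2) = −25/8, p'(1/2) = −29/4, so z(1) = (1/2) − (−25/8)/(−29/4) = 2/29.
p(2/29) = −26875/24389, p'(2/29) = −1641/841, so z(2) = (2/29) − (−26875/24389)/(−1641/841) = −23593/47589.

z(1) = 2/29, z(2) = −23593/47589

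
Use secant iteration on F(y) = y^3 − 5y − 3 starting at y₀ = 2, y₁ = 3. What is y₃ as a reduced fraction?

F(2) = −5, F(3) = 9. y₂ = 3 − 9·(3 − 2)/(9 − (−5)) = 33/14.
F(3) = 9, F(33/14) = −4635/2744. y₃ = (33/14) − (−4635/2744)·((33/14) − 3)/((−4635/2744) − 9) = 8013/3259.

8013/3259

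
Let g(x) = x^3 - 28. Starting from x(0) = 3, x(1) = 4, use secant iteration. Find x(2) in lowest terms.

112/37

g(3) = -1, g(4) = 36. x(2) = 4 - 36·(4 - 3)/(36 - (-1)) = 112/37.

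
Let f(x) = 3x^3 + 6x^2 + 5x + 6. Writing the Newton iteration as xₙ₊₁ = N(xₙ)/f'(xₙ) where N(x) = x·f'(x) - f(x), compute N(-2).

f'(x) = 9x^2 + 12x + 5.
N(x) = x·f'(x) - f(x) = x·(9x^2 + 12x + 5) - (3x^3 + 6x^2 + 5x + 6) = 6x^3 + 6x^2 - 6.
N(-2) = -30.

-30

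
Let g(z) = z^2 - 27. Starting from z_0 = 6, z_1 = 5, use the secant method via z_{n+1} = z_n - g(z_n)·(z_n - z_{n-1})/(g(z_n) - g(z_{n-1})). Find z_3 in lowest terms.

291/56

g(6) = 9, g(5) = -2. z_2 = 5 - (-2)·(5 - 6)/((-2) - 9) = 57/11.
g(5) = -2, g(57/11) = -18/121. z_3 = (57/11) - (-18/121)·((57/11) - 5)/((-18/121) - (-2)) = 291/56.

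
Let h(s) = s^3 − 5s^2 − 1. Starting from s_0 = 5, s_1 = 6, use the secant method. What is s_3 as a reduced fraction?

236958/47053

h(5) = −1, h(6) = 35. s_2 = 6 − 35·(6 − 5)/(35 − (−1)) = 181/36.
h(6) = 35, h(181/36) = −13895/46656. s_3 = (181/36) − (−13895/46656)·((181/36) − 6)/((−13895/46656) − 35) = 236958/47053.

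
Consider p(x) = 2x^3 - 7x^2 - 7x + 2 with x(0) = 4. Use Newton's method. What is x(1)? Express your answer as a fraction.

142/33

p'(x) = 6x^2 - 14x - 7.
p(4) = -10, p'(4) = 33, so x(1) = 4 - (-10)/33 = 142/33.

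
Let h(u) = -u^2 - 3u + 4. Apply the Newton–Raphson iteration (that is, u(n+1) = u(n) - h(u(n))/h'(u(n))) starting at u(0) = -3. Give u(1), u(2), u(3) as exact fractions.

u(1) = -13/3, u(2) = -205/51, u(3) = -52429/13107

h'(u) = -2u - 3.
h(-3) = 4, h'(-3) = 3, so u(1) = (-3) - 4/3 = -13/3.
h(-13/3) = -16/9, h'(-13/3) = 17/3, so u(2) = (-13/3) - (-16/9)/(17/3) = -205/51.
h(-205/51) = -256/2601, h'(-205/51) = 257/51, so u(3) = (-205/51) - (-256/2601)/(257/51) = -52429/13107.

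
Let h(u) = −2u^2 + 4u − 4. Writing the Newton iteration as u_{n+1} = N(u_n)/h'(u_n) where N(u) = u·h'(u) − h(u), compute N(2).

−4

h'(u) = −4u + 4.
N(u) = u·h'(u) − h(u) = u·(−4u + 4) − (−2u^2 + 4u − 4) = −2u^2 + 4.
N(2) = −4.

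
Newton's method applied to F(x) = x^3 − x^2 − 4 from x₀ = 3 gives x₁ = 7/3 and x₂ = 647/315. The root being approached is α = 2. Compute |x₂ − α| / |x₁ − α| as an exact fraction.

17/105

x₁ − α = 7/3 − 2 = 1/3, so |x₁ − α| = 1/3.
x₂ − α = 647/315 − 2 = 17/315, so |x₂ − α| = 17/315.
Ratio = (17/315) / (1/3) = 17/105.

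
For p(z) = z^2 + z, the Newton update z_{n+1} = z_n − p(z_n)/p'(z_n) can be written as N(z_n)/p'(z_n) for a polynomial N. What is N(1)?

p'(z) = 2z + 1.
N(z) = z·p'(z) − p(z) = z·(2z + 1) − (z^2 + z) = z^2.
N(1) = 1.

1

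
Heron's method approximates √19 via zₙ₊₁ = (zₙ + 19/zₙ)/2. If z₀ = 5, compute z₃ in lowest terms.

1839281/421960

z₁ = (5 + 19/5)/2 = 22/5.
z₂ = (22/5 + 19/(22/5))/2 = 959/220.
z₃ = (959/220 + 19/(959/220))/2 = 1839281/421960.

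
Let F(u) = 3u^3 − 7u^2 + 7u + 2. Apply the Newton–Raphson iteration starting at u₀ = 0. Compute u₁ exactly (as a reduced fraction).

F'(u) = 9u^2 − 14u + 7.
F(0) = 2, F'(0) = 7, so u₁ = 0 − 2/7 = −2/7.

−2/7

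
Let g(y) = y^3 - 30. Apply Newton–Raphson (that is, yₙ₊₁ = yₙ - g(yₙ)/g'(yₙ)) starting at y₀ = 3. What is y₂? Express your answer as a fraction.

32887/10584

g'(y) = 3y^2.
g(3) = -3, g'(3) = 27, so y₁ = 3 - (-3)/27 = 28/9.
g(28/9) = 82/729, g'(28/9) = 784/27, so y₂ = (28/9) - (82/729)/(784/27) = 32887/10584.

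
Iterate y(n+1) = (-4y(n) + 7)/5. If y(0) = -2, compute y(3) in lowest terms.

y(1) = (-4·(-2) + 7)/5 = 3.
y(2) = (-4·3 + 7)/5 = -1.
y(3) = (-4·(-1) + 7)/5 = 11/5.

11/5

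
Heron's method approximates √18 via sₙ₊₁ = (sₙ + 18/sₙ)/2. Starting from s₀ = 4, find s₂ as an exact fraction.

s₁ = (4 + 18/4)/2 = 17/4.
s₂ = (17/4 + 18/(17/4))/2 = 577/136.

577/136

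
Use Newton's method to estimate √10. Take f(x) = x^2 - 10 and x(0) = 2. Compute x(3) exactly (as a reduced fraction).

15761/4984

f'(x) = 2x.
f(2) = -6, f'(2) = 4, so x(1) = 2 - (-6)/4 = 7/2.
f(7/2) = 9/4, f'(7/2) = 7, so x(2) = (7/2) - (9/4)/7 = 89/28.
f(89/28) = 81/784, f'(89/28) = 89/14, so x(3) = (89/28) - (81/784)/(89/14) = 15761/4984.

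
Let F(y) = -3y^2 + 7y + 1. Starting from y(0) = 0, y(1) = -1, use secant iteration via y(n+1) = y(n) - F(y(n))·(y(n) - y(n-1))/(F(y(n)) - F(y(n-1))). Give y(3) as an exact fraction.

F(0) = 1, F(-1) = -9. y(2) = (-1) - (-9)·((-1) - 0)/((-9) - 1) = -1/10.
F(-1) = -9, F(-1/10) = 27/100. y(3) = (-1/10) - (27/100)·((-1/10) - (-1))/((27/100) - (-9)) = -13/103.

-13/103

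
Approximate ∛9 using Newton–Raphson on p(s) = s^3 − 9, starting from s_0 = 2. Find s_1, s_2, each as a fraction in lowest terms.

p'(s) = 3s^2.
p(2) = −1, p'(2) = 12, so s_1 = 2 − (−1)/12 = 25/12.
p(25/12) = 73/1728, p'(25/12) = 625/48, so s_2 = (25/12) − (73/1728)/(625/48) = 23401/11250.

s_1 = 25/12, s_2 = 23401/11250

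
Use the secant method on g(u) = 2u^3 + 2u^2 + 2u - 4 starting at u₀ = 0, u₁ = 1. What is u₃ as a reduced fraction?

g(0) = -4, g(1) = 2. u₂ = 1 - 2·(1 - 0)/(2 - (-4)) = 2/3.
g(1) = 2, g(2/3) = -32/27. u₃ = (2/3) - (-32/27)·((2/3) - 1)/((-32/27) - 2) = 34/43.

34/43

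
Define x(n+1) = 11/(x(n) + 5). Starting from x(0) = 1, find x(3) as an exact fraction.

x(1) = 11/(1 + 5) = 11/6.
x(2) = 11/(11/6 + 5) = 66/41.
x(3) = 11/(66/41 + 5) = 451/271.

451/271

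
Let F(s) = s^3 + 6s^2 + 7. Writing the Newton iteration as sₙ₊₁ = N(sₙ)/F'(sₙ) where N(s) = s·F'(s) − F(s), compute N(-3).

F'(s) = 3s^2 + 12s.
N(s) = s·F'(s) − F(s) = s·(3s^2 + 12s) − (s^3 + 6s^2 + 7) = 2s^3 + 6s^2 − 7.
N(-3) = −7.

−7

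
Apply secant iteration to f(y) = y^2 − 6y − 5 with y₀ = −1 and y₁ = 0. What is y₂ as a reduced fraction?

f(−1) = 2, f(0) = −5. y₂ = 0 − (−5)·(0 − (−1))/((−5) − 2) = −5/7.

−5/7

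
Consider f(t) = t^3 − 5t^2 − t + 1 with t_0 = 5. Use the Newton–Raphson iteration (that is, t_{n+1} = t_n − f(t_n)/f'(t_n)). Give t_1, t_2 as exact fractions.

f'(t) = 3t^2 − 10t − 1.
f(5) = −4, f'(5) = 24, so t_1 = 5 − (−4)/24 = 31/6.
f(31/6) = 61/216, f'(31/6) = 329/12, so t_2 = (31/6) − (61/216)/(329/12) = 15268/2961.

t_1 = 31/6, t_2 = 15268/2961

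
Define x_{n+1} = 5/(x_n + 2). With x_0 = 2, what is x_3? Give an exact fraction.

x_1 = 5/(2 + 2) = 5/4.
x_2 = 5/(5/4 + 2) = 20/13.
x_3 = 5/(20/13 + 2) = 65/46.

65/46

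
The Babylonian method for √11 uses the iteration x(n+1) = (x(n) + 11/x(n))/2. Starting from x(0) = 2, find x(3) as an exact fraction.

319201/96240

x(1) = (2 + 11/2)/2 = 15/4.
x(2) = (15/4 + 11/(15/4))/2 = 401/120.
x(3) = (401/120 + 11/(401/120))/2 = 319201/96240.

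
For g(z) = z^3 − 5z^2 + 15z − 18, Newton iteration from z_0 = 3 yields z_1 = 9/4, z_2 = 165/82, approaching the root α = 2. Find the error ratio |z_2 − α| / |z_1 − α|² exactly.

8/41

z_1 − α = 9/4 − 2 = 1/4, so |z_1 − α| = 1/4.
z_2 − α = 165/82 − 2 = 1/82, so |z_2 − α| = 1/82.
|z_1 − α|² = 1/16.
Ratio = (1/82) / (1/16) = 8/41.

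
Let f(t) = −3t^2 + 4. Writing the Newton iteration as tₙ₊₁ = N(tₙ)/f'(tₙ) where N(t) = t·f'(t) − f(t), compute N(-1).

−7

f'(t) = −6t.
N(t) = t·f'(t) − f(t) = t·(−6t) − (−3t^2 + 4) = −3t^2 − 4.
N(-1) = −7.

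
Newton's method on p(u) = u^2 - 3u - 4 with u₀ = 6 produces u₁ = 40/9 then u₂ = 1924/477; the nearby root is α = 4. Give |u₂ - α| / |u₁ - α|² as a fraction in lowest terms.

u₁ - α = 40/9 - 4 = 4/9, so |u₁ - α| = 4/9.
u₂ - α = 1924/477 - 4 = 16/477, so |u₂ - α| = 16/477.
|u₁ - α|² = 16/81.
Ratio = (16/477) / (16/81) = 9/53.

9/53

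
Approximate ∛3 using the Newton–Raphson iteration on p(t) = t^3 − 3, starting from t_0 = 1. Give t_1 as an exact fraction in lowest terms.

p'(t) = 3t^2.
p(1) = −2, p'(1) = 3, so t_1 = 1 − (−2)/3 = 5/3.

5/3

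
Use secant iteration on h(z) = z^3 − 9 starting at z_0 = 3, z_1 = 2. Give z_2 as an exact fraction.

h(3) = 18, h(2) = −1. z_2 = 2 − (−1)·(2 − 3)/((−1) − 18) = 39/19.

39/19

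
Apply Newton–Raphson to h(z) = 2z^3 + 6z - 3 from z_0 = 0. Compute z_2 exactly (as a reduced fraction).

7/15

h'(z) = 6z^2 + 6.
h(0) = -3, h'(0) = 6, so z_1 = 0 - (-3)/6 = 1/2.
h(1/2) = 1/4, h'(1/2) = 15/2, so z_2 = (1/2) - (1/4)/(15/2) = 7/15.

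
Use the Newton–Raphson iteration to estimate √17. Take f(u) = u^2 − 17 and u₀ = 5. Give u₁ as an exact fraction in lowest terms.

f'(u) = 2u.
f(5) = 8, f'(5) = 10, so u₁ = 5 − 8/10 = 21/5.

21/5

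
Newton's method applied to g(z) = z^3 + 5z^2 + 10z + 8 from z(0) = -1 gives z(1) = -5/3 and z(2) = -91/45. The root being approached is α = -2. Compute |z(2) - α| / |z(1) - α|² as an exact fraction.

1/5

z(1) - α = -5/3 - (-2) = -5/3 + 2 = 1/3, so |z(1) - α| = 1/3.
z(2) - α = -91/45 - (-2) = -91/45 + 2 = -1/45, so |z(2) - α| = 1/45.
|z(1) - α|² = 1/9.
Ratio = (1/45) / (1/9) = 1/5.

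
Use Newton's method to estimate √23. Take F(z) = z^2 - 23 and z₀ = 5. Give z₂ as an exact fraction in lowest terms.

F'(z) = 2z.
F(5) = 2, F'(5) = 10, so z₁ = 5 - 2/10 = 24/5.
F(24/5) = 1/25, F'(24/5) = 48/5, so z₂ = (24/5) - (1/25)/(48/5) = 1151/240.

1151/240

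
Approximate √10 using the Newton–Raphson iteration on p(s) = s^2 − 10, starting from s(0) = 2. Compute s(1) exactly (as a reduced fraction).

p'(s) = 2s.
p(2) = −6, p'(2) = 4, so s(1) = 2 − (−6)/4 = 7/2.

7/2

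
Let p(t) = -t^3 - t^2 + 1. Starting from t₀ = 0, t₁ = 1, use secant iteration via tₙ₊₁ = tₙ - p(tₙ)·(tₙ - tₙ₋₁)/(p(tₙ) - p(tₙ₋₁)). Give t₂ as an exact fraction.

p(0) = 1, p(1) = -1. t₂ = 1 - (-1)·(1 - 0)/((-1) - 1) = 1/2.

1/2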